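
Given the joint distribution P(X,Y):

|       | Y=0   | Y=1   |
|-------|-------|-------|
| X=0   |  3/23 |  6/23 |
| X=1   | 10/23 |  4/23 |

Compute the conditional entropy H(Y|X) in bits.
0.8847 bits

H(Y|X) = H(X,Y) - H(X)

H(X,Y) = -Σ_{x,y} P(x,y) log₂ P(x,y). Per-cell terms -P(x,y)·log₂P(x,y):
  X=0: 0.383296, 0.505722
  X=1: 0.522450, 0.438880
Sum of the 4 terms: H(X,Y) = 1.85035 bits

Marginal of X (row sums):
  P(X=0) = 3/23 + 6/23 = 9/23
  P(X=1) = 10/23 + 4/23 = 14/23
H(X) = -[(9/23)·log₂(9/23) + (14/23)·log₂(14/23)]
  = 0.529684 + 0.435952 = 0.96564 bits

H(Y|X) = H(X,Y) - H(X) = 1.85035 - 0.96564 = 0.8847 bits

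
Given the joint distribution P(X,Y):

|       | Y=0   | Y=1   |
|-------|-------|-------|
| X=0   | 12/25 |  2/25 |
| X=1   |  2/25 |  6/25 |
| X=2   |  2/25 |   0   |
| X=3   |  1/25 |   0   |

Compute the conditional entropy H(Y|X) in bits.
0.5909 bits

H(Y|X) = H(X,Y) - H(X)

H(X,Y) = -Σ_{x,y} P(x,y) log₂ P(x,y). Per-cell terms -P(x,y)·log₂P(x,y):
  X=0: 0.508269, 0.291508
  X=1: 0.291508, 0.494134
  X=2: 0.291508, 0.000000
  X=3: 0.185754, 0.000000
  (cells with P = 0 contribute 0)
Sum of the 8 terms: H(X,Y) = 2.06268 bits

Marginal of X (row sums):
  P(X=0) = 12/25 + 2/25 = 14/25
  P(X=1) = 2/25 + 6/25 = 8/25
  P(X=2) = 2/25 + 0 = 2/25
  P(X=3) = 1/25 + 0 = 1/25
H(X) = -[(14/25)·log₂(14/25) + (8/25)·log₂(8/25) + (2/25)·log₂(2/25) + (1/25)·log₂(1/25)]
  = 0.468441 + 0.526034 + 0.291508 + 0.185754 = 1.47174 bits

H(Y|X) = H(X,Y) - H(X) = 2.06268 - 1.47174 = 0.5909 bits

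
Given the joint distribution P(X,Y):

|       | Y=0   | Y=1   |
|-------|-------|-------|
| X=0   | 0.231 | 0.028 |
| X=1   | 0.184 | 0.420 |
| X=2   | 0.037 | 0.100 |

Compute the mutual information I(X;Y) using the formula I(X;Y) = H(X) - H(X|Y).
0.2144 bits

I(X;Y) = H(X) - H(X|Y)

Marginal of X (row sums):
  P(X=0) = 0.231 + 0.028 = 0.259
  P(X=1) = 0.184 + 0.420 = 0.604
  P(X=2) = 0.037 + 0.100 = 0.137
H(X) = -[0.259·log₂(0.259) + 0.604·log₂(0.604) + 0.137·log₂(0.137)]
  = 0.50478 + 0.43934 + 0.39288 = 1.33700 bits

Marginal of Y (column sums):
  P(Y=0) = 0.231 + 0.184 + 0.037 = 0.452
  P(Y=1) = 0.028 + 0.420 + 0.100 = 0.548
H(X|Y) = Σ_y P(y)·H(X|Y=y):
  Y=0: P(Y=0) = 0.452, P(X|Y=0) = (231/452, 46/113, 37/452) → H(X|Y=0) = 1.31832
  Y=1: P(Y=1) = 0.548, P(X|Y=1) = (7/137, 105/137, 25/137) → H(X|Y=1) = 0.96122
H(X|Y) = 0.452·1.31832 + 0.548·0.96122 = 1.12263 bits

I(X;Y) = H(X) - H(X|Y) = 1.33700 - 1.12263 = 0.2144 bits

Cross-check via I(X;Y) = H(X) + H(Y) - H(X,Y): computing H(Y) from the column sums and H(X,Y) from the 6 cells in the same way gives H(Y) = 0.99334 bits and H(X,Y) = 2.11597 bits, so
I(X;Y) = 1.33700 + 0.99334 - 2.11597 = 0.2144 bits ✓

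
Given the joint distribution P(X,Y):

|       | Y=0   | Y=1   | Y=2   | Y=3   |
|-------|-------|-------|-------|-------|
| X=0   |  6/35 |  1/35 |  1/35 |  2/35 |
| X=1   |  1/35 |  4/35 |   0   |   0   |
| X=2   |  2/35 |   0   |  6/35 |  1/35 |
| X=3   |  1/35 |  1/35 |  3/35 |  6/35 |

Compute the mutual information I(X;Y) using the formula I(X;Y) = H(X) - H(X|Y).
0.5977 bits

I(X;Y) = H(X) - H(X|Y)

Marginal of X (row sums):
  P(X=0) = 6/35 + 1/35 + 1/35 + 2/35 = 2/7
  P(X=1) = 1/35 + 4/35 + 0 + 0 = 1/7
  P(X=2) = 2/35 + 0 + 6/35 + 1/35 = 9/35
  P(X=3) = 1/35 + 1/35 + 3/35 + 6/35 = 11/35
H(X) = -[(2/7)·log₂(2/7) + (1/7)·log₂(1/7) + (9/35)·log₂(9/35) + (11/35)·log₂(11/35)]
  = 0.5164 + 0.4011 + 0.5038 + 0.5248 = 1.9461 bits

Marginal of Y (column sums):
  P(Y=0) = 6/35 + 1/35 + 2/35 + 1/35 = 2/7
  P(Y=1) = 1/35 + 4/35 + 0 + 1/35 = 6/35
  P(Y=2) = 1/35 + 0 + 6/35 + 3/35 = 2/7
  P(Y=3) = 2/35 + 0 + 1/35 + 6/35 = 9/35
H(X|Y) = Σ_y P(y)·H(X|Y=y):
  Y=0: P(Y=0) = 2/7, P(X|Y=0) = (3/5, 1/10, 1/5, 1/10) → H(X|Y=0) = 1.5710
  Y=1: P(Y=1) = 6/35, P(X|Y=1) = (1/6, 2/3, 0, 1/6) → H(X|Y=1) = 1.2516
  Y=2: P(Y=2) = 2/7, P(X|Y=2) = (1/10, 0, 3/5, 3/10) → H(X|Y=2) = 1.2955
  Y=3: P(Y=3) = 9/35, P(X|Y=3) = (2/9, 0, 1/9, 2/3) → H(X|Y=3) = 1.2244
H(X|Y) = (2/7)·1.5710 + (6/35)·1.2516 + (2/7)·1.2955 + (9/35)·1.2244 = 1.3484 bits

I(X;Y) = H(X) - H(X|Y) = 1.9461 - 1.3484 = 0.5977 bits

Cross-check via I(X;Y) = H(X) + H(Y) - H(X,Y): computing H(Y) from the column sums and H(X,Y) from the 16 cells in the same way gives H(Y) = 1.9728 bits and H(X,Y) = 3.3212 bits, so
I(X;Y) = 1.9461 + 1.9728 - 3.3212 = 0.5977 bits ✓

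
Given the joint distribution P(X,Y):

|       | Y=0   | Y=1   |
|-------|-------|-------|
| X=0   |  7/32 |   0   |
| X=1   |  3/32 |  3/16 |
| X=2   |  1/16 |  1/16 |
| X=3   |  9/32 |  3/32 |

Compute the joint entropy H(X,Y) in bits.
2.5875 bits

H(X,Y) = -Σ_{x,y} P(x,y) log₂ P(x,y). Per-cell terms -P(x,y)·log₂P(x,y):
  X=0: 0.4796, 0.0000
  X=1: 0.3202, 0.4528
  X=2: 0.2500, 0.2500
  X=3: 0.5147, 0.3202
  (cells with P = 0 contribute 0)
Sum of the 8 terms: H(X,Y) = 2.5875 bits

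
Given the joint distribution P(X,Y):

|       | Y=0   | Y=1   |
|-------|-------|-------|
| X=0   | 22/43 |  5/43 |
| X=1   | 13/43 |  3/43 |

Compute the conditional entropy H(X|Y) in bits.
0.9523 bits

H(X|Y) = H(X,Y) - H(Y)

H(X,Y) = -Σ_{x,y} P(x,y) log₂ P(x,y). Per-cell terms -P(x,y)·log₂P(x,y):
  X=0: 0.49466, 0.36097
  X=1: 0.52176, 0.26800
Sum of the 4 terms: H(X,Y) = 1.6454 bits

Marginal of Y (column sums):
  P(Y=0) = 22/43 + 13/43 = 35/43
  P(Y=1) = 5/43 + 3/43 = 8/43
H(Y) = -[(35/43)·log₂(35/43) + (8/43)·log₂(8/43)]
  = 0.24173 + 0.45140 = 0.6931 bits

H(X|Y) = H(X,Y) - H(Y) = 1.6454 - 0.6931 = 0.9523 bits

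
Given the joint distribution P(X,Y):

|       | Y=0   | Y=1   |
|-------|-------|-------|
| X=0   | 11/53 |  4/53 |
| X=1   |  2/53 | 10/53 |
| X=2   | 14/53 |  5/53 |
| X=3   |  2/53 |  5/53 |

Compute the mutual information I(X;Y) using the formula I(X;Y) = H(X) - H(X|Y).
0.1975 bits

I(X;Y) = H(X) - H(X|Y)

Marginal of X (row sums):
  P(X=0) = 11/53 + 4/53 = 15/53
  P(X=1) = 2/53 + 10/53 = 12/53
  P(X=2) = 14/53 + 5/53 = 19/53
  P(X=3) = 2/53 + 5/53 = 7/53
H(X) = -[(15/53)·log₂(15/53) + (12/53)·log₂(12/53) + (19/53)·log₂(19/53) + (7/53)·log₂(7/53)]
  = 0.515386 + 0.485198 + 0.530564 + 0.385735 = 1.91688 bits

Marginal of Y (column sums):
  P(Y=0) = 11/53 + 2/53 + 14/53 + 2/53 = 29/53
  P(Y=1) = 4/53 + 10/53 + 5/53 + 5/53 = 24/53
H(X|Y) = Σ_y P(y)·H(X|Y=y):
  Y=0: P(Y=0) = 29/53, P(X|Y=0) = (11/29, 2/29, 14/29, 2/29) → H(X|Y=0) = 1.569818
  Y=1: P(Y=1) = 24/53, P(X|Y=1) = (1/6, 5/12, 5/24, 5/24) → H(X|Y=1) = 1.900022
H(X|Y) = (29/53)·1.569818 + (24/53)·1.900022 = 1.71934 bits

I(X;Y) = H(X) - H(X|Y) = 1.91688 - 1.71934 = 0.1975 bits

Cross-check via I(X;Y) = H(X) + H(Y) - H(X,Y): computing H(Y) from the column sums and H(X,Y) from the 8 cells in the same way gives H(Y) = 0.99357 bits and H(X,Y) = 2.71292 bits, so
I(X;Y) = 1.91688 + 0.99357 - 2.71292 = 0.1975 bits ✓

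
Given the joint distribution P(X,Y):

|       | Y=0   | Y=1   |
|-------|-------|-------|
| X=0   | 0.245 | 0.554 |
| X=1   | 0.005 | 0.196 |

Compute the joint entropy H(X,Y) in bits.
1.4682 bits

H(X,Y) = -Σ_{x,y} P(x,y) log₂ P(x,y). Per-cell terms -P(x,y)·log₂P(x,y):
  X=0: 0.49714, 0.47203
  X=1: 0.03822, 0.46081
Sum of the 4 terms: H(X,Y) = 1.4682 bits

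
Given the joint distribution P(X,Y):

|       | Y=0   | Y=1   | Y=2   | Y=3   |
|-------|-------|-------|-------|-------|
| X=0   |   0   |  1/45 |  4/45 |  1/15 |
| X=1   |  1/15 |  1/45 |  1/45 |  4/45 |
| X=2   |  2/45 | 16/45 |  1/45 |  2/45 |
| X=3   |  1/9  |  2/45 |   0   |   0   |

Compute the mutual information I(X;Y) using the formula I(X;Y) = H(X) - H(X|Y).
0.5808 bits

I(X;Y) = H(X) - H(X|Y)

Marginal of X (row sums):
  P(X=0) = 0 + 1/45 + 4/45 + 1/15 = 8/45
  P(X=1) = 1/15 + 1/45 + 1/45 + 4/45 = 1/5
  P(X=2) = 2/45 + 16/45 + 1/45 + 2/45 = 7/15
  P(X=3) = 1/9 + 2/45 + 0 + 0 = 7/45
H(X) = -[(8/45)·log₂(8/45) + (1/5)·log₂(1/5) + (7/15)·log₂(7/15) + (7/45)·log₂(7/45)]
  = 0.4430 + 0.4644 + 0.5131 + 0.4176 = 1.8381 bits

Marginal of Y (column sums):
  P(Y=0) = 0 + 1/15 + 2/45 + 1/9 = 2/9
  P(Y=1) = 1/45 + 1/45 + 16/45 + 2/45 = 4/9
  P(Y=2) = 4/45 + 1/45 + 1/45 + 0 = 2/15
  P(Y=3) = 1/15 + 4/45 + 2/45 + 0 = 1/5
H(X|Y) = Σ_y P(y)·H(X|Y=y):
  Y=0: P(Y=0) = 2/9, P(X|Y=0) = (0, 3/10, 1/5, 1/2) → H(X|Y=0) = 1.4855
  Y=1: P(Y=1) = 4/9, P(X|Y=1) = (1/20, 1/20, 4/5, 1/10) → H(X|Y=1) = 1.0219
  Y=2: P(Y=2) = 2/15, P(X|Y=2) = (2/3, 1/6, 1/6, 0) → H(X|Y=2) = 1.2516
  Y=3: P(Y=3) = 1/5, P(X|Y=3) = (1/3, 4/9, 2/9, 0) → H(X|Y=3) = 1.5305
H(X|Y) = (2/9)·1.4855 + (4/9)·1.0219 + (2/15)·1.2516 + (1/5)·1.5305 = 1.2573 bits

I(X;Y) = H(X) - H(X|Y) = 1.8381 - 1.2573 = 0.5808 bits

Cross-check via I(X;Y) = H(X) + H(Y) - H(X,Y): computing H(Y) from the column sums and H(X,Y) from the 16 cells in the same way gives H(Y) = 1.8541 bits and H(X,Y) = 3.1114 bits, so
I(X;Y) = 1.8381 + 1.8541 - 3.1114 = 0.5808 bits ✓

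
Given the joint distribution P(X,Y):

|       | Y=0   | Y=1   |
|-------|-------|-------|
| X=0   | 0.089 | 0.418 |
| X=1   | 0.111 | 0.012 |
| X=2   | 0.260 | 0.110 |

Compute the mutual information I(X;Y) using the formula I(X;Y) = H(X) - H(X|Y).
0.2740 bits

I(X;Y) = H(X) - H(X|Y)

Marginal of X (row sums):
  P(X=0) = 0.089 + 0.418 = 0.507
  P(X=1) = 0.111 + 0.012 = 0.123
  P(X=2) = 0.260 + 0.110 = 0.370
H(X) = -[0.507·log₂(0.507) + 0.123·log₂(0.123) + 0.370·log₂(0.370)]
  = 0.4968 + 0.3719 + 0.5307 = 1.3994 bits

Marginal of Y (column sums):
  P(Y=0) = 0.089 + 0.111 + 0.260 = 0.460
  P(Y=1) = 0.418 + 0.012 + 0.110 = 0.540
H(X|Y) = Σ_y P(y)·H(X|Y=y):
  Y=0: P(Y=0) = 0.460, P(X|Y=0) = (89/460, 111/460, 13/23) → H(X|Y=0) = 1.4187
  Y=1: P(Y=1) = 0.540, P(X|Y=1) = (209/270, 1/45, 11/54) → H(X|Y=1) = 0.8756
H(X|Y) = 0.460·1.4187 + 0.540·0.8756 = 1.1254 bits

I(X;Y) = H(X) - H(X|Y) = 1.3994 - 1.1254 = 0.2740 bits

Cross-check via I(X;Y) = H(X) + H(Y) - H(X,Y): computing H(Y) from the column sums and H(X,Y) from the 6 cells in the same way gives H(Y) = 0.9954 bits and H(X,Y) = 2.1208 bits, so
I(X;Y) = 1.3994 + 0.9954 - 2.1208 = 0.2740 bits ✓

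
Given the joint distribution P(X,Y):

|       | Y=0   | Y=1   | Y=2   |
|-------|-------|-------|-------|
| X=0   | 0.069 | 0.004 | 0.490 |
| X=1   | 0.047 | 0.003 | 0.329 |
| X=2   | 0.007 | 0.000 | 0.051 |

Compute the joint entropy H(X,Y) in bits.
1.8315 bits

H(X,Y) = -Σ_{x,y} P(x,y) log₂ P(x,y). Per-cell terms -P(x,y)·log₂P(x,y):
  X=0: 0.26615, 0.03186, 0.50428
  X=1: 0.20733, 0.02514, 0.52766
  X=2: 0.05011, 0.00000, 0.21896
  (cells with P = 0 contribute 0)
Sum of the 9 terms: H(X,Y) = 1.8315 bits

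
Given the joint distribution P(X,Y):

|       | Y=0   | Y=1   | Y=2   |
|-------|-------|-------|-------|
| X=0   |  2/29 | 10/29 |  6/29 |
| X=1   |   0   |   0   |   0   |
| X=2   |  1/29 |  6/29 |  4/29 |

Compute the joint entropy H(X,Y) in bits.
2.2980 bits

H(X,Y) = -Σ_{x,y} P(x,y) log₂ P(x,y). Per-cell terms -P(x,y)·log₂P(x,y):
  X=0: 0.26607, 0.52967, 0.47028
  X=1: 0.00000, 0.00000, 0.00000
  X=2: 0.16752, 0.47028, 0.39420
  (cells with P = 0 contribute 0)
Sum of the 9 terms: H(X,Y) = 2.2980 bits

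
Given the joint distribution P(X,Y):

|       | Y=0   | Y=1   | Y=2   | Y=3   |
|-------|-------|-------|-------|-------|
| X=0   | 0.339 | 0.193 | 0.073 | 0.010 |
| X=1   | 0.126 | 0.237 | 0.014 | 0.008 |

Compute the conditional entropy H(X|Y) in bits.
0.8919 bits

H(X|Y) = H(X,Y) - H(Y)

H(X,Y) = -Σ_{x,y} P(x,y) log₂ P(x,y). Per-cell terms -P(x,y)·log₂P(x,y):
  X=0: 0.529058, 0.458052, 0.275645, 0.066439
  X=1: 0.376552, 0.492259, 0.086218, 0.055726
Sum of the 8 terms: H(X,Y) = 2.33995 bits

Marginal of Y (column sums):
  P(Y=0) = 0.339 + 0.126 = 0.465
  P(Y=1) = 0.193 + 0.237 = 0.430
  P(Y=2) = 0.073 + 0.014 = 0.087
  P(Y=3) = 0.010 + 0.008 = 0.018
H(Y) = -[0.465·log₂(0.465) + 0.430·log₂(0.430) + 0.087·log₂(0.087) + 0.018·log₂(0.018)]
  = 0.513684 + 0.523564 + 0.306487 + 0.104325 = 1.44806 bits

H(X|Y) = H(X,Y) - H(Y) = 2.33995 - 1.44806 = 0.8919 bits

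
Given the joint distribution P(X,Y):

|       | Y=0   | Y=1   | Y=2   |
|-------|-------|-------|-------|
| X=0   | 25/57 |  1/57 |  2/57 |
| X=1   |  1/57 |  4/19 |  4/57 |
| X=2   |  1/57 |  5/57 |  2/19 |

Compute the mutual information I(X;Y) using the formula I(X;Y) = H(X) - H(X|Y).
0.6164 bits

I(X;Y) = H(X) - H(X|Y)

Marginal of X (row sums):
  P(X=0) = 25/57 + 1/57 + 2/57 = 28/57
  P(X=1) = 1/57 + 4/19 + 4/57 = 17/57
  P(X=2) = 1/57 + 5/57 + 2/19 = 4/19
H(X) = -[(28/57)·log₂(28/57) + (17/57)·log₂(17/57) + (4/19)·log₂(4/19)]
  = 0.5037716 + 0.5205660 + 0.4732479 = 1.4975855 bits

Marginal of Y (column sums):
  P(Y=0) = 25/57 + 1/57 + 1/57 = 9/19
  P(Y=1) = 1/57 + 4/19 + 5/57 = 6/19
  P(Y=2) = 2/57 + 4/57 + 2/19 = 4/19
H(X|Y) = Σ_y P(y)·H(X|Y=y):
  Y=0: P(Y=0) = 9/19, P(X|Y=0) = (25/27, 1/27, 1/27) → H(X|Y=0) = 0.4550207
  Y=1: P(Y=1) = 6/19, P(X|Y=1) = (1/18, 2/3, 5/18) → H(X|Y=1) = 1.1349700
  Y=2: P(Y=2) = 4/19, P(X|Y=2) = (1/6, 1/3, 1/2) → H(X|Y=2) = 1.4591479
H(X|Y) = (9/19)·0.4550207 + (6/19)·1.1349700 + (4/19)·1.4591479 = 0.8811367 bits

I(X;Y) = H(X) - H(X|Y) = 1.4975855 - 0.8811367 = 0.6164 bits

Cross-check via I(X;Y) = H(X) + H(Y) - H(X,Y): computing H(Y) from the column sums and H(X,Y) from the 9 cells in the same way gives H(Y) = 1.5090275 bits and H(X,Y) = 2.3901642 bits, so
I(X;Y) = 1.4975855 + 1.5090275 - 2.3901642 = 0.6164 bits ✓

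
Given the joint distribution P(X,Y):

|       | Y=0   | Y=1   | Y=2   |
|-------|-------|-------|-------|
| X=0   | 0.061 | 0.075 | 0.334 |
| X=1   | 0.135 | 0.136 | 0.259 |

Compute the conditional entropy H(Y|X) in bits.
1.3437 bits

H(Y|X) = H(X,Y) - H(X)

H(X,Y) = -Σ_{x,y} P(x,y) log₂ P(x,y). Per-cell terms -P(x,y)·log₂P(x,y):
  X=0: 0.2461, 0.2803, 0.5284
  X=1: 0.3900, 0.3915, 0.5048
Sum of the 6 terms: H(X,Y) = 2.3411 bits

Marginal of X (row sums):
  P(X=0) = 0.061 + 0.075 + 0.334 = 0.470
  P(X=1) = 0.135 + 0.136 + 0.259 = 0.530
H(X) = -[0.470·log₂(0.470) + 0.530·log₂(0.530)]
  = 0.5120 + 0.4854 = 0.9974 bits

H(Y|X) = H(X,Y) - H(X) = 2.3411 - 0.9974 = 1.3437 bits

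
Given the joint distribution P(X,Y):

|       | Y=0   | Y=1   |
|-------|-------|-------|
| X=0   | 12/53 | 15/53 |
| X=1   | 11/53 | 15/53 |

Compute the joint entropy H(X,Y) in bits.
1.9868 bits

H(X,Y) = -Σ_{x,y} P(x,y) log₂ P(x,y). Per-cell terms -P(x,y)·log₂P(x,y):
  X=0: 0.4852, 0.5154
  X=1: 0.4708, 0.5154
Sum of the 4 terms: H(X,Y) = 1.9868 bits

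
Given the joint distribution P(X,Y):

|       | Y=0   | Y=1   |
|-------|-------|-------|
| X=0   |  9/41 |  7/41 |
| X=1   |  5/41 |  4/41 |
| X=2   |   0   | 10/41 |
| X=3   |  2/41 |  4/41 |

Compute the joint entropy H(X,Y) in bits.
2.6500 bits

H(X,Y) = -Σ_{x,y} P(x,y) log₂ P(x,y). Per-cell terms -P(x,y)·log₂P(x,y):
  X=0: 0.48021, 0.43540
  X=1: 0.37020, 0.32757
  X=2: 0.00000, 0.49649
  X=3: 0.21256, 0.32757
  (cells with P = 0 contribute 0)
Sum of the 8 terms: H(X,Y) = 2.6500 bits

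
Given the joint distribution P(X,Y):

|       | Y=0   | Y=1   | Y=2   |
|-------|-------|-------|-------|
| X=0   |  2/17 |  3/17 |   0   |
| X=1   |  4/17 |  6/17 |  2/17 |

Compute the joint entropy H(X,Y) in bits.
2.1895 bits

H(X,Y) = -Σ_{x,y} P(x,y) log₂ P(x,y). Per-cell terms -P(x,y)·log₂P(x,y):
  X=0: 0.3632, 0.4416, 0.0000
  X=1: 0.4912, 0.5303, 0.3632
  (cells with P = 0 contribute 0)
Sum of the 6 terms: H(X,Y) = 2.1895 bits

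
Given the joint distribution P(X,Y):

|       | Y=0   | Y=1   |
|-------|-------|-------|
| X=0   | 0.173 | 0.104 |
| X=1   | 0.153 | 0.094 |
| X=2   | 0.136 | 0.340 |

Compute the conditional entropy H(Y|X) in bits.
0.9121 bits

H(Y|X) = H(X,Y) - H(X)

H(X,Y) = -Σ_{x,y} P(x,y) log₂ P(x,y). Per-cell terms -P(x,y)·log₂P(x,y):
  X=0: 0.43789000, 0.33959583
  X=1: 0.41438466, 0.32065237
  X=2: 0.39145172, 0.52917374
Sum of the 6 terms: H(X,Y) = 2.4331483 bits

Marginal of X (row sums):
  P(X=0) = 0.173 + 0.104 = 0.277
  P(X=1) = 0.153 + 0.094 = 0.247
  P(X=2) = 0.136 + 0.340 = 0.476
H(X) = -[0.277·log₂(0.277) + 0.247·log₂(0.247) + 0.476·log₂(0.476)]
  = 0.51301567 + 0.49830201 + 0.50978006 = 1.5210977 bits

H(Y|X) = H(X,Y) - H(X) = 2.4331483 - 1.5210977 = 0.9121 bits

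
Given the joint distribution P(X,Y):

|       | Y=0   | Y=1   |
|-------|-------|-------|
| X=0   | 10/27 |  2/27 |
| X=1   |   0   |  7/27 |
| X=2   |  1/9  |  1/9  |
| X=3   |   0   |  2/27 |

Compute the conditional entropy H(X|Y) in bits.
1.2973 bits

H(X|Y) = H(X,Y) - H(Y)

H(X,Y) = -Σ_{x,y} P(x,y) log₂ P(x,y). Per-cell terms -P(x,y)·log₂P(x,y):
  X=0: 0.53073, 0.27814
  X=1: 0.00000, 0.50492
  X=2: 0.35221, 0.35221
  X=3: 0.00000, 0.27814
  (cells with P = 0 contribute 0)
Sum of the 8 terms: H(X,Y) = 2.29635 bits

Marginal of Y (column sums):
  P(Y=0) = 10/27 + 0 + 1/9 + 0 = 13/27
  P(Y=1) = 2/27 + 7/27 + 1/9 + 2/27 = 14/27
H(Y) = -[(13/27)·log₂(13/27) + (14/27)·log₂(14/27)]
  = 0.50770 + 0.49131 = 0.99901 bits

H(X|Y) = H(X,Y) - H(Y) = 2.29635 - 0.99901 = 1.2973 bits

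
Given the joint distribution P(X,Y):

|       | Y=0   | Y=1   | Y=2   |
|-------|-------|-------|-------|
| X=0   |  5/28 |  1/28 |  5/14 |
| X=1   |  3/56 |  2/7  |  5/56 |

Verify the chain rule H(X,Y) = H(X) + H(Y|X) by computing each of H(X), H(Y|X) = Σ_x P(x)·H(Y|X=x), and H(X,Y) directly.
H(X) = 0.9852 bits, H(Y|X) = 1.2146 bits, H(X,Y) = 2.1998 bits

Marginal of X (row sums):
  P(X=0) = 5/28 + 1/28 + 5/14 = 4/7
  P(X=1) = 3/56 + 2/7 + 5/56 = 3/7
H(X) = -[(4/7)·log₂(4/7) + (3/7)·log₂(3/7)]
  = 0.4613 + 0.5239 = 0.9852 bits

H(Y|X) = Σ_x P(x)·H(Y|X=x):
  X=0: P(X=0) = 4/7, P(Y|X=0) = (5/16, 1/16, 5/8) → H(Y|X=0) = 1.1982
  X=1: P(X=1) = 3/7, P(Y|X=1) = (1/8, 2/3, 5/24) → H(Y|X=1) = 1.2364
H(Y|X) = (4/7)·1.1982 + (3/7)·1.2364 = 1.2146 bits

H(X,Y) = -Σ_{x,y} P(x,y) log₂ P(x,y). Per-cell terms -P(x,y)·log₂P(x,y):
  X=0: 0.4438, 0.1717, 0.5305
  X=1: 0.2262, 0.5164, 0.3112
Sum of the 6 terms: H(X,Y) = 2.1998 bits

Chain rule check:
  H(X) + H(Y|X) = 0.9852 + 1.2146 = 2.1998 bits
  H(X,Y) = 2.1998 bits
✓ Chain rule verified.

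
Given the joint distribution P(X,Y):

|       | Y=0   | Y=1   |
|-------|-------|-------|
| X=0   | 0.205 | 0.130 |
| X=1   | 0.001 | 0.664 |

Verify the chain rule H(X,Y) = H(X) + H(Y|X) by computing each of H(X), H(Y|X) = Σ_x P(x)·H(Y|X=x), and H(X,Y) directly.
H(X) = 0.9200 bits, H(Y|X) = 0.3336 bits, H(X,Y) = 1.2536 bits

Marginal of X (row sums):
  P(X=0) = 0.205 + 0.130 = 0.335
  P(X=1) = 0.001 + 0.664 = 0.665
H(X) = -[0.335·log₂(0.335) + 0.665·log₂(0.665)]
  = 0.5286 + 0.3914 = 0.9200 bits

H(Y|X) = Σ_x P(x)·H(Y|X=x):
  X=0: P(X=0) = 0.335, P(Y|X=0) = (41/67, 26/67) → H(Y|X=0) = 0.9635
  X=1: P(X=1) = 0.665, P(Y|X=1) = (1/665, 664/665) → H(Y|X=1) = 0.0163
H(Y|X) = 0.335·0.9635 + 0.665·0.0163 = 0.3336 bits

H(X,Y) = -Σ_{x,y} P(x,y) log₂ P(x,y). Per-cell terms -P(x,y)·log₂P(x,y):
  X=0: 0.4687, 0.3826
  X=1: 0.0100, 0.3923
Sum of the 4 terms: H(X,Y) = 1.2536 bits

Chain rule check:
  H(X) + H(Y|X) = 0.9200 + 0.3336 = 1.2536 bits
  H(X,Y) = 1.2536 bits
✓ Chain rule verified.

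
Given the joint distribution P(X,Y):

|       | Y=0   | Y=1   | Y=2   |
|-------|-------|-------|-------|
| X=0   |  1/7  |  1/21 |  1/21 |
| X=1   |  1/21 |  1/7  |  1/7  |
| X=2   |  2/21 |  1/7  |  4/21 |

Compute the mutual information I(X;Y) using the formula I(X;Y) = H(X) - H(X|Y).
0.1098 bits

I(X;Y) = H(X) - H(X|Y)

Marginal of X (row sums):
  P(X=0) = 1/7 + 1/21 + 1/21 = 5/21
  P(X=1) = 1/21 + 1/7 + 1/7 = 1/3
  P(X=2) = 2/21 + 1/7 + 4/21 = 3/7
H(X) = -[(5/21)·log₂(5/21) + (1/3)·log₂(1/3) + (3/7)·log₂(3/7)]
  = 0.49295 + 0.52832 + 0.52388 = 1.54515 bits

Marginal of Y (column sums):
  P(Y=0) = 1/7 + 1/21 + 2/21 = 2/7
  P(Y=1) = 1/21 + 1/7 + 1/7 = 1/3
  P(Y=2) = 1/21 + 1/7 + 4/21 = 8/21
H(X|Y) = Σ_y P(y)·H(X|Y=y):
  Y=0: P(Y=0) = 2/7, P(X|Y=0) = (1/2, 1/6, 1/3) → H(X|Y=0) = 1.45915
  Y=1: P(Y=1) = 1/3, P(X|Y=1) = (1/7, 3/7, 3/7) → H(X|Y=1) = 1.44882
  Y=2: P(Y=2) = 8/21, P(X|Y=2) = (1/8, 3/8, 1/2) → H(X|Y=2) = 1.40564
H(X|Y) = (2/7)·1.45915 + (1/3)·1.44882 + (8/21)·1.40564 = 1.43532 bits

I(X;Y) = H(X) - H(X|Y) = 1.54515 - 1.43532 = 0.1098 bits

Cross-check via I(X;Y) = H(X) + H(Y) - H(X,Y): computing H(Y) from the column sums and H(X,Y) from the 9 cells in the same way gives H(Y) = 1.57511 bits and H(X,Y) = 3.01043 bits, so
I(X;Y) = 1.54515 + 1.57511 - 3.01043 = 0.1098 bits ✓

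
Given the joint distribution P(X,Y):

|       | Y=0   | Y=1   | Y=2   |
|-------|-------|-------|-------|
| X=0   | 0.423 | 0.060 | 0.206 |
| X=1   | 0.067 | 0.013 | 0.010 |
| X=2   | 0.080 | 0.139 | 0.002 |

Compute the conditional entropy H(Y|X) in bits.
1.1882 bits

H(Y|X) = H(X,Y) - H(X)

H(X,Y) = -Σ_{x,y} P(x,y) log₂ P(x,y). Per-cell terms -P(x,y)·log₂P(x,y):
  X=0: 0.52506, 0.24353, 0.46953
  X=1: 0.26128, 0.08145, 0.06644
  X=2: 0.29151, 0.39571, 0.01793
Sum of the 9 terms: H(X,Y) = 2.35244 bits

Marginal of X (row sums):
  P(X=0) = 0.423 + 0.060 + 0.206 = 0.689
  P(X=1) = 0.067 + 0.013 + 0.010 = 0.090
  P(X=2) = 0.080 + 0.139 + 0.002 = 0.221
H(X) = -[0.689·log₂(0.689) + 0.090·log₂(0.090) + 0.221·log₂(0.221)]
  = 0.37029 + 0.31265 + 0.48131 = 1.16425 bits

H(Y|X) = H(X,Y) - H(X) = 2.35244 - 1.16425 = 1.1882 bits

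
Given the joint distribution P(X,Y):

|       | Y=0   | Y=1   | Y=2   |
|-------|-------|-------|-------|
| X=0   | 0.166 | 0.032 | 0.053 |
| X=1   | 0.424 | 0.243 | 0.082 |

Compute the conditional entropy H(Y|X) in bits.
1.3174 bits

H(Y|X) = H(X,Y) - H(X)

H(X,Y) = -Σ_{x,y} P(x,y) log₂ P(x,y). Per-cell terms -P(x,y)·log₂P(x,y):
  X=0: 0.430064, 0.158905, 0.224607
  X=1: 0.524854, 0.495956, 0.295875
Sum of the 6 terms: H(X,Y) = 2.13026 bits

Marginal of X (row sums):
  P(X=0) = 0.166 + 0.032 + 0.053 = 0.251
  P(X=1) = 0.424 + 0.243 + 0.082 = 0.749
H(X) = -[0.251·log₂(0.251) + 0.749·log₂(0.749)]
  = 0.500554 + 0.312305 = 0.81286 bits

H(Y|X) = H(X,Y) - H(X) = 2.13026 - 0.81286 = 1.3174 bits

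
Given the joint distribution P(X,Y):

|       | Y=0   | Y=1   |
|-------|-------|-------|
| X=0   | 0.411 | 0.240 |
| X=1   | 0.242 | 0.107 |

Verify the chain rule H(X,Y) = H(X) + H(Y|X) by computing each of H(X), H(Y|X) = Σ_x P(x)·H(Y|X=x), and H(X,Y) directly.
H(X) = 0.9332 bits, H(Y|X) = 0.9285 bits, H(X,Y) = 1.8617 bits

Marginal of X (row sums):
  P(X=0) = 0.411 + 0.240 = 0.651
  P(X=1) = 0.242 + 0.107 = 0.349
H(X) = -[0.651·log₂(0.651) + 0.349·log₂(0.349)]
  = 0.40315 + 0.53003 = 0.9332 bits

H(Y|X) = Σ_x P(x)·H(Y|X=x):
  X=0: P(X=0) = 0.651, P(Y|X=0) = (137/217, 80/217) → H(Y|X=0) = 0.94964
  X=1: P(X=1) = 0.349, P(Y|X=1) = (242/349, 107/349) → H(Y|X=1) = 0.88920
H(Y|X) = 0.651·0.94964 + 0.349·0.88920 = 0.9285 bits

H(X,Y) = -Σ_{x,y} P(x,y) log₂ P(x,y). Per-cell terms -P(x,y)·log₂P(x,y):
  X=0: 0.52723, 0.49413
  X=1: 0.49535, 0.34500
Sum of the 4 terms: H(X,Y) = 1.8617 bits

Chain rule check:
  H(X) + H(Y|X) = 0.9332 + 0.9285 = 1.8617 bits
  H(X,Y) = 1.8617 bits
✓ Chain rule verified.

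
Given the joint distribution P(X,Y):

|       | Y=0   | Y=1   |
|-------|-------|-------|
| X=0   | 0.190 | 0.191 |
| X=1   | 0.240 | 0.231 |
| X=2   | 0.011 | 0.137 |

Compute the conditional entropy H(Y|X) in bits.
0.9084 bits

H(Y|X) = H(X,Y) - H(X)

H(X,Y) = -Σ_{x,y} P(x,y) log₂ P(x,y). Per-cell terms -P(x,y)·log₂P(x,y):
  X=0: 0.4552, 0.4562
  X=1: 0.4941, 0.4883
  X=2: 0.0716, 0.3929
Sum of the 6 terms: H(X,Y) = 2.3583 bits

Marginal of X (row sums):
  P(X=0) = 0.190 + 0.191 = 0.381
  P(X=1) = 0.240 + 0.231 = 0.471
  P(X=2) = 0.011 + 0.137 = 0.148
H(X) = -[0.381·log₂(0.381) + 0.471·log₂(0.471) + 0.148·log₂(0.148)]
  = 0.5304 + 0.5116 + 0.4079 = 1.4499 bits

H(Y|X) = H(X,Y) - H(X) = 2.3583 - 1.4499 = 0.9084 bits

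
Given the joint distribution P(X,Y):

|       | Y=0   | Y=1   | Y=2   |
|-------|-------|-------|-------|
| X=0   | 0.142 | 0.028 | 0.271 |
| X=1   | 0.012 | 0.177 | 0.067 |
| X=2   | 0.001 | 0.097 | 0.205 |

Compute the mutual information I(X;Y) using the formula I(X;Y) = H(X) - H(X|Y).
0.3231 bits

I(X;Y) = H(X) - H(X|Y)

Marginal of X (row sums):
  P(X=0) = 0.142 + 0.028 + 0.271 = 0.441
  P(X=1) = 0.012 + 0.177 + 0.067 = 0.256
  P(X=2) = 0.001 + 0.097 + 0.205 = 0.303
H(X) = -[0.441·log₂(0.441) + 0.256·log₂(0.256) + 0.303·log₂(0.303)]
  = 0.52089 + 0.50324 + 0.52195 = 1.54608 bits

Marginal of Y (column sums):
  P(Y=0) = 0.142 + 0.012 + 0.001 = 0.155
  P(Y=1) = 0.028 + 0.177 + 0.097 = 0.302
  P(Y=2) = 0.271 + 0.067 + 0.205 = 0.543
H(X|Y) = Σ_y P(y)·H(X|Y=y):
  Y=0: P(Y=0) = 0.155, P(X|Y=0) = (142/155, 12/155, 1/155) → H(X|Y=0) = 0.44849
  Y=1: P(Y=1) = 0.302, P(X|Y=1) = (14/151, 177/302, 97/302) → H(X|Y=1) = 1.29614
  Y=2: P(Y=2) = 0.543, P(X|Y=2) = (271/543, 67/543, 205/543) → H(X|Y=2) = 1.40344
H(X|Y) = 0.155·0.44849 + 0.302·1.29614 + 0.543·1.40344 = 1.22302 bits

I(X;Y) = H(X) - H(X|Y) = 1.54608 - 1.22302 = 0.3231 bits

Cross-check via I(X;Y) = H(X) + H(Y) - H(X,Y): computing H(Y) from the column sums and H(X,Y) from the 9 cells in the same way gives H(Y) = 1.41694 bits and H(X,Y) = 2.63995 bits, so
I(X;Y) = 1.54608 + 1.41694 - 2.63995 = 0.3231 bits ✓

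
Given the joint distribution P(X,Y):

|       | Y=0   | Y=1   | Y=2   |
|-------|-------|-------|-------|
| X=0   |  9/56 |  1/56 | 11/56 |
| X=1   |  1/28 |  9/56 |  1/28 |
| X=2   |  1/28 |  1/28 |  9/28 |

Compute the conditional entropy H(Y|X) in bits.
1.0764 bits

H(Y|X) = H(X,Y) - H(X)

H(X,Y) = -Σ_{x,y} P(x,y) log₂ P(x,y). Per-cell terms -P(x,y)·log₂P(x,y):
  X=0: 0.42387, 0.10370, 0.46120
  X=1: 0.17169, 0.42387, 0.17169
  X=2: 0.17169, 0.17169, 0.52632
Sum of the 9 terms: H(X,Y) = 2.6257 bits

Marginal of X (row sums):
  P(X=0) = 9/56 + 1/56 + 11/56 = 3/8
  P(X=1) = 1/28 + 9/56 + 1/28 = 13/56
  P(X=2) = 1/28 + 1/28 + 9/28 = 11/28
H(X) = -[(3/8)·log₂(3/8) + (13/56)·log₂(13/56) + (11/28)·log₂(11/28)]
  = 0.53064 + 0.48911 + 0.52954 = 1.5493 bits

H(Y|X) = H(X,Y) - H(X) = 2.6257 - 1.5493 = 1.0764 bits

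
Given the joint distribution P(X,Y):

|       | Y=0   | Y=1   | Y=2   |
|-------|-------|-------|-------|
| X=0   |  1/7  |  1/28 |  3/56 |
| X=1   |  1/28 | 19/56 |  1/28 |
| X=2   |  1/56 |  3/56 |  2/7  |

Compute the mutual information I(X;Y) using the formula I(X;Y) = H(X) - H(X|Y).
0.5449 bits

I(X;Y) = H(X) - H(X|Y)

Marginal of X (row sums):
  P(X=0) = 1/7 + 1/28 + 3/56 = 13/56
  P(X=1) = 1/28 + 19/56 + 1/28 = 23/56
  P(X=2) = 1/56 + 3/56 + 2/7 = 5/14
H(X) = -[(13/56)·log₂(13/56) + (23/56)·log₂(23/56) + (5/14)·log₂(5/14)]
  = 0.4891 + 0.5273 + 0.5305 = 1.5469 bits

Marginal of Y (column sums):
  P(Y=0) = 1/7 + 1/28 + 1/56 = 11/56
  P(Y=1) = 1/28 + 19/56 + 3/56 = 3/7
  P(Y=2) = 3/56 + 1/28 + 2/7 = 3/8
H(X|Y) = Σ_y P(y)·H(X|Y=y):
  Y=0: P(Y=0) = 11/56, P(X|Y=0) = (8/11, 2/11, 1/11) → H(X|Y=0) = 1.0958
  Y=1: P(Y=1) = 3/7, P(X|Y=1) = (1/12, 19/24, 1/8) → H(X|Y=1) = 0.9406
  Y=2: P(Y=2) = 3/8, P(X|Y=2) = (1/7, 2/21, 16/21) → H(X|Y=2) = 1.0230
H(X|Y) = (11/56)·1.0958 + (3/7)·0.9406 + (3/8)·1.0230 = 1.0020 bits

I(X;Y) = H(X) - H(X|Y) = 1.5469 - 1.0020 = 0.5449 bits

Cross-check via I(X;Y) = H(X) + H(Y) - H(X,Y): computing H(Y) from the column sums and H(X,Y) from the 9 cells in the same way gives H(Y) = 1.5157 bits and H(X,Y) = 2.5177 bits, so
I(X;Y) = 1.5469 + 1.5157 - 2.5177 = 0.5449 bits ✓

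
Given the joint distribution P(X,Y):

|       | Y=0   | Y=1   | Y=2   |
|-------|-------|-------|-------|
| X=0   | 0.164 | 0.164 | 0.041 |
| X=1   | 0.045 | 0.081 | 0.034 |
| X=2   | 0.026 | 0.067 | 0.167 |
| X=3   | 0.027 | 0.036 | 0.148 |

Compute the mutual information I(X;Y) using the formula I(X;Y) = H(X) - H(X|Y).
0.2427 bits

I(X;Y) = H(X) - H(X|Y)

Marginal of X (row sums):
  P(X=0) = 0.164 + 0.164 + 0.041 = 0.369
  P(X=1) = 0.045 + 0.081 + 0.034 = 0.160
  P(X=2) = 0.026 + 0.067 + 0.167 = 0.260
  P(X=3) = 0.027 + 0.036 + 0.148 = 0.211
H(X) = -[0.369·log₂(0.369) + 0.160·log₂(0.160) + 0.260·log₂(0.260) + 0.211·log₂(0.211)]
  = 0.53074 + 0.42302 + 0.50529 + 0.47363 = 1.9327 bits

Marginal of Y (column sums):
  P(Y=0) = 0.164 + 0.045 + 0.026 + 0.027 = 0.262
  P(Y=1) = 0.164 + 0.081 + 0.067 + 0.036 = 0.348
  P(Y=2) = 0.041 + 0.034 + 0.167 + 0.148 = 0.390
H(X|Y) = Σ_y P(y)·H(X|Y=y):
  Y=0: P(Y=0) = 0.262, P(X|Y=0) = (82/131, 45/262, 13/131, 27/262) → H(X|Y=0) = 1.52821
  Y=1: P(Y=1) = 0.348, P(X|Y=1) = (41/87, 27/116, 67/348, 3/29) → H(X|Y=1) = 1.79722
  Y=2: P(Y=2) = 0.390, P(X|Y=2) = (41/390, 17/195, 167/390, 74/195) → H(X|Y=2) = 1.70294
H(X|Y) = 0.262·1.52821 + 0.348·1.79722 + 0.390·1.70294 = 1.6900 bits

I(X;Y) = H(X) - H(X|Y) = 1.9327 - 1.6900 = 0.2427 bits

Cross-check via I(X;Y) = H(X) + H(Y) - H(X,Y): computing H(Y) from the column sums and H(X,Y) from the 12 cells in the same way gives H(Y) = 1.5660 bits and H(X,Y) = 3.2560 bits, so
I(X;Y) = 1.9327 + 1.5660 - 3.2560 = 0.2427 bits ✓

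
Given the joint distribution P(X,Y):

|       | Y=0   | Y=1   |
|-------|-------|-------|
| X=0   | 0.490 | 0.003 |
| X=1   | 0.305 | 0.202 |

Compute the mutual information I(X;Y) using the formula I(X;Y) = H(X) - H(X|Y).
0.2136 bits

I(X;Y) = H(X) - H(X|Y)

Marginal of X (row sums):
  P(X=0) = 0.490 + 0.003 = 0.493
  P(X=1) = 0.305 + 0.202 = 0.507
H(X) = -[0.493·log₂(0.493) + 0.507·log₂(0.507)]
  = 0.50303 + 0.49683 = 0.99986 bits

Marginal of Y (column sums):
  P(Y=0) = 0.490 + 0.305 = 0.795
  P(Y=1) = 0.003 + 0.202 = 0.205
H(X|Y) = Σ_y P(y)·H(X|Y=y):
  Y=0: P(Y=0) = 0.795, P(X|Y=0) = (98/159, 61/159) → H(X|Y=0) = 0.96058
  Y=1: P(Y=1) = 0.205, P(X|Y=1) = (3/205, 202/205) → H(X|Y=1) = 0.11015
H(X|Y) = 0.795·0.96058 + 0.205·0.11015 = 0.78624 bits

I(X;Y) = H(X) - H(X|Y) = 0.99986 - 0.78624 = 0.2136 bits

Cross-check via I(X;Y) = H(X) + H(Y) - H(X,Y): computing H(Y) from the column sums and H(X,Y) from the 4 cells in the same way gives H(Y) = 0.73182 bits and H(X,Y) = 1.51806 bits, so
I(X;Y) = 0.99986 + 0.73182 - 1.51806 = 0.2136 bits ✓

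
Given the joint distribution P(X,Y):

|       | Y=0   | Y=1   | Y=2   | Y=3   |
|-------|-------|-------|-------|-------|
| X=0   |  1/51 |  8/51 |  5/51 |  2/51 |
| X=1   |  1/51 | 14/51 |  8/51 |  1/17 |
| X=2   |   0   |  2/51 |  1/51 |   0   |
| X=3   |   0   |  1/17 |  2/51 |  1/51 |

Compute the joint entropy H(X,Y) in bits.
3.1543 bits

H(X,Y) = -Σ_{x,y} P(x,y) log₂ P(x,y). Per-cell terms -P(x,y)·log₂P(x,y):
  X=0: 0.11122, 0.41920, 0.32848, 0.18323
  X=1: 0.11122, 0.51198, 0.41920, 0.24044
  X=2: 0.00000, 0.18323, 0.11122, 0.00000
  X=3: 0.00000, 0.24044, 0.18323, 0.11122
  (cells with P = 0 contribute 0)
Sum of the 16 terms: H(X,Y) = 3.1543 bits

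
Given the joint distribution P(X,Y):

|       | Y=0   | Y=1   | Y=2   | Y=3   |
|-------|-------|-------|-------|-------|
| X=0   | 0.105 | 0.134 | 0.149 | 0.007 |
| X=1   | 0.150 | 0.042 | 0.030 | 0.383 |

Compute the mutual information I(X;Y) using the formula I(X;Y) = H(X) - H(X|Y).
0.4118 bits

I(X;Y) = H(X) - H(X|Y)

Marginal of X (row sums):
  P(X=0) = 0.105 + 0.134 + 0.149 + 0.007 = 0.395
  P(X=1) = 0.150 + 0.042 + 0.030 + 0.383 = 0.605
H(X) = -[0.395·log₂(0.395) + 0.605·log₂(0.605)]
  = 0.52933 + 0.43862 = 0.96795 bits

Marginal of Y (column sums):
  P(Y=0) = 0.105 + 0.150 = 0.255
  P(Y=1) = 0.134 + 0.042 = 0.176
  P(Y=2) = 0.149 + 0.030 = 0.179
  P(Y=3) = 0.007 + 0.383 = 0.390
H(X|Y) = Σ_y P(y)·H(X|Y=y):
  Y=0: P(Y=0) = 0.255, P(X|Y=0) = (7/17, 10/17) → H(X|Y=0) = 0.97742
  Y=1: P(Y=1) = 0.176, P(X|Y=1) = (67/88, 21/88) → H(X|Y=1) = 0.79277
  Y=2: P(Y=2) = 0.179, P(X|Y=2) = (149/179, 30/179) → H(X|Y=2) = 0.65218
  Y=3: P(Y=3) = 0.390, P(X|Y=3) = (7/390, 383/390) → H(X|Y=3) = 0.12976
H(X|Y) = 0.255·0.97742 + 0.176·0.79277 + 0.179·0.65218 + 0.390·0.12976 = 0.55612 bits

I(X;Y) = H(X) - H(X|Y) = 0.96795 - 0.55612 = 0.4118 bits

Cross-check via I(X;Y) = H(X) + H(Y) - H(X,Y): computing H(Y) from the column sums and H(X,Y) from the 8 cells in the same way gives H(Y) = 1.91790 bits and H(X,Y) = 2.47402 bits, so
I(X;Y) = 0.96795 + 1.91790 - 2.47402 = 0.4118 bits ✓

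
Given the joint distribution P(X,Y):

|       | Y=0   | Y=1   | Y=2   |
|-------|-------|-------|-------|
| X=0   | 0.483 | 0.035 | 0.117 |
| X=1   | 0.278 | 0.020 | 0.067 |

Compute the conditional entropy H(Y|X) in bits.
0.9794 bits

H(Y|X) = H(X,Y) - H(X)

H(X,Y) = -Σ_{x,y} P(x,y) log₂ P(x,y). Per-cell terms -P(x,y)·log₂P(x,y):
  X=0: 0.5071041, 0.1692775, 0.3621641
  X=1: 0.5134224, 0.1128771, 0.2612796
Sum of the 6 terms: H(X,Y) = 1.926125 bits

Marginal of X (row sums):
  P(X=0) = 0.483 + 0.035 + 0.117 = 0.635
  P(X=1) = 0.278 + 0.020 + 0.067 = 0.365
H(X) = -[0.635·log₂(0.635) + 0.365·log₂(0.365)]
  = 0.4160339 + 0.5307215 = 0.946755 bits

H(Y|X) = H(X,Y) - H(X) = 1.926125 - 0.946755 = 0.9794 bits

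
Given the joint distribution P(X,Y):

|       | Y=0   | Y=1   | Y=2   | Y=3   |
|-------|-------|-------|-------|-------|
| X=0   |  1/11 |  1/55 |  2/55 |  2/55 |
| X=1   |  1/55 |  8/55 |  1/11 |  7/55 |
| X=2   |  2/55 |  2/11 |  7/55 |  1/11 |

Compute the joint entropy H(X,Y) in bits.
3.2841 bits

H(X,Y) = -Σ_{x,y} P(x,y) log₂ P(x,y). Per-cell terms -P(x,y)·log₂P(x,y):
  X=0: 0.31449, 0.10512, 0.17387, 0.17387
  X=1: 0.10512, 0.40456, 0.31449, 0.37851
  X=2: 0.17387, 0.44717, 0.37851, 0.31449
Sum of the 12 terms: H(X,Y) = 3.2841 bits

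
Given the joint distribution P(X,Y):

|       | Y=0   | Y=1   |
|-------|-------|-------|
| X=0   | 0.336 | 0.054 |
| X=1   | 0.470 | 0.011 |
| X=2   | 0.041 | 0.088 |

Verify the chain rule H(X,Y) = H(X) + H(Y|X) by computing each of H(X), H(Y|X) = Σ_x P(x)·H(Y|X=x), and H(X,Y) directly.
H(X) = 1.4188 bits, H(Y|X) = 0.4183 bits, H(X,Y) = 1.8371 bits

Marginal of X (row sums):
  P(X=0) = 0.336 + 0.054 = 0.390
  P(X=1) = 0.470 + 0.011 = 0.481
  P(X=2) = 0.041 + 0.088 = 0.129
H(X) = -[0.390·log₂(0.390) + 0.481·log₂(0.481) + 0.129·log₂(0.129)]
  = 0.52980 + 0.50788 + 0.38114 = 1.4188 bits

H(Y|X) = Σ_x P(x)·H(Y|X=x):
  X=0: P(X=0) = 0.390, P(Y|X=0) = (56/65, 9/65) → H(Y|X=0) = 0.58020
  X=1: P(X=1) = 0.481, P(Y|X=1) = (470/481, 11/481) → H(Y|X=1) = 0.15726
  X=2: P(X=2) = 0.129, P(Y|X=2) = (41/129, 88/129) → H(Y|X=2) = 0.90201
H(Y|X) = 0.390·0.58020 + 0.481·0.15726 + 0.129·0.90201 = 0.4183 bits

H(X,Y) = -Σ_{x,y} P(x,y) log₂ P(x,y). Per-cell terms -P(x,y)·log₂P(x,y):
  X=0: 0.52868, 0.22739
  X=1: 0.51196, 0.07157
  X=2: 0.18894, 0.30856
Sum of the 6 terms: H(X,Y) = 1.8371 bits

Chain rule check:
  H(X) + H(Y|X) = 1.4188 + 0.4183 = 1.8371 bits
  H(X,Y) = 1.8371 bits
✓ Chain rule verified.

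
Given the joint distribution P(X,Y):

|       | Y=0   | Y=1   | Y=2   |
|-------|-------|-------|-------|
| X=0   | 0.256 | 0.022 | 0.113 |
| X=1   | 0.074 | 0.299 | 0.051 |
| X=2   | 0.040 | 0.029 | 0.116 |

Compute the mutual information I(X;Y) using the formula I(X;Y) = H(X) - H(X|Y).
0.3880 bits

I(X;Y) = H(X) - H(X|Y)

Marginal of X (row sums):
  P(X=0) = 0.256 + 0.022 + 0.113 = 0.391
  P(X=1) = 0.074 + 0.299 + 0.051 = 0.424
  P(X=2) = 0.040 + 0.029 + 0.116 = 0.185
H(X) = -[0.391·log₂(0.391) + 0.424·log₂(0.424) + 0.185·log₂(0.185)]
  = 0.529711 + 0.524854 + 0.450365 = 1.50493 bits

Marginal of Y (column sums):
  P(Y=0) = 0.256 + 0.074 + 0.040 = 0.370
  P(Y=1) = 0.022 + 0.299 + 0.029 = 0.350
  P(Y=2) = 0.113 + 0.051 + 0.116 = 0.280
H(X|Y) = Σ_y P(y)·H(X|Y=y):
  Y=0: P(Y=0) = 0.370, P(X|Y=0) = (128/185, 1/5, 4/37) → H(X|Y=0) = 1.179012
  Y=1: P(Y=1) = 0.350, P(X|Y=1) = (11/175, 299/350, 29/350) → H(X|Y=1) = 0.742738
  Y=2: P(Y=2) = 0.280, P(X|Y=2) = (113/280, 51/280, 29/70) → H(X|Y=2) = 1.502498
H(X|Y) = 0.370·1.179012 + 0.350·0.742738 + 0.280·1.502498 = 1.11689 bits

I(X;Y) = H(X) - H(X|Y) = 1.50493 - 1.11689 = 0.3880 bits

Cross-check via I(X;Y) = H(X) + H(Y) - H(X,Y): computing H(Y) from the column sums and H(X,Y) from the 9 cells in the same way gives H(Y) = 1.57505 bits and H(X,Y) = 2.69194 bits, so
I(X;Y) = 1.50493 + 1.57505 - 2.69194 = 0.3880 bits ✓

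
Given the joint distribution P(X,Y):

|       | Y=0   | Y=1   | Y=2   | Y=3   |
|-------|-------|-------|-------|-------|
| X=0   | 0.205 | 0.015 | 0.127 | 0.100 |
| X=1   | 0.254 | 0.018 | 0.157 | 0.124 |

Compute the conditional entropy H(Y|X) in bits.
1.6773 bits

H(Y|X) = H(X,Y) - H(X)

H(X,Y) = -Σ_{x,y} P(x,y) log₂ P(x,y). Per-cell terms -P(x,y)·log₂P(x,y):
  X=0: 0.4687, 0.0909, 0.3781, 0.3322
  X=1: 0.5022, 0.1043, 0.4194, 0.3734
Sum of the 8 terms: H(X,Y) = 2.6692 bits

Marginal of X (row sums):
  P(X=0) = 0.205 + 0.015 + 0.127 + 0.100 = 0.447
  P(X=1) = 0.254 + 0.018 + 0.157 + 0.124 = 0.553
H(X) = -[0.447·log₂(0.447) + 0.553·log₂(0.553)]
  = 0.5193 + 0.4726 = 0.9919 bits

H(Y|X) = H(X,Y) - H(X) = 2.6692 - 0.9919 = 1.6773 bits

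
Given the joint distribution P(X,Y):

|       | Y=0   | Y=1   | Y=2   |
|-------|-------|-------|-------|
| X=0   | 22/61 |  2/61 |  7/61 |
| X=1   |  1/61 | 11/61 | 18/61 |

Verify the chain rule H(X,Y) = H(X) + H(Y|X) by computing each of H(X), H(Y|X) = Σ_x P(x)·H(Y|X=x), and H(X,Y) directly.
H(X) = 0.9998 bits, H(Y|X) = 1.1134 bits, H(X,Y) = 2.1132 bits

Marginal of X (row sums):
  P(X=0) = 22/61 + 2/61 + 7/61 = 31/61
  P(X=1) = 1/61 + 11/61 + 18/61 = 30/61
H(X) = -[(31/61)·log₂(31/61) + (30/61)·log₂(30/61)]
  = 0.49627 + 0.50353 = 0.9998 bits

H(Y|X) = Σ_x P(x)·H(Y|X=x):
  X=0: P(X=0) = 31/61, P(Y|X=0) = (22/31, 2/31, 7/31) → H(Y|X=0) = 1.09100
  X=1: P(X=1) = 30/61, P(Y|X=1) = (1/30, 11/30, 3/5) → H(Y|X=1) = 1.13648
H(Y|X) = (31/61)·1.09100 + (30/61)·1.13648 = 1.1134 bits

H(X,Y) = -Σ_{x,y} P(x,y) log₂ P(x,y). Per-cell terms -P(x,y)·log₂P(x,y):
  X=0: 0.53063, 0.16166, 0.35842
  X=1: 0.09723, 0.44565, 0.51958
Sum of the 6 terms: H(X,Y) = 2.1132 bits

Chain rule check:
  H(X) + H(Y|X) = 0.9998 + 1.1134 = 2.1132 bits
  H(X,Y) = 2.1132 bits
✓ Chain rule verified.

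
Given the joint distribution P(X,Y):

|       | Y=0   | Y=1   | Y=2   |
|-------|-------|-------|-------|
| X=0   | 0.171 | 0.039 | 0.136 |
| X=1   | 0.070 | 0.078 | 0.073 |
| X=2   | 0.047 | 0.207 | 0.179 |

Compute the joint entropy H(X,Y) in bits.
2.9629 bits

H(X,Y) = -Σ_{x,y} P(x,y) log₂ P(x,y). Per-cell terms -P(x,y)·log₂P(x,y):
  X=0: 0.43570, 0.18253, 0.39145
  X=1: 0.26856, 0.28707, 0.27565
  X=2: 0.20733, 0.47037, 0.44427
Sum of the 9 terms: H(X,Y) = 2.9629 bits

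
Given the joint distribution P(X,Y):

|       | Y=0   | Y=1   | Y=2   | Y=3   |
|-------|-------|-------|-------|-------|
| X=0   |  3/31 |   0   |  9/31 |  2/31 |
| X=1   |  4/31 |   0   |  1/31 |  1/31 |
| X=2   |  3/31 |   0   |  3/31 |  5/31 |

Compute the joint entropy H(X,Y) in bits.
2.8767 bits

H(X,Y) = -Σ_{x,y} P(x,y) log₂ P(x,y). Per-cell terms -P(x,y)·log₂P(x,y):
  X=0: 0.326055, 0.000000, 0.518014, 0.255109
  X=1: 0.381187, 0.000000, 0.159813, 0.159813
  X=2: 0.326055, 0.000000, 0.326055, 0.424559
  (cells with P = 0 contribute 0)
Sum of the 12 terms: H(X,Y) = 2.8767 bits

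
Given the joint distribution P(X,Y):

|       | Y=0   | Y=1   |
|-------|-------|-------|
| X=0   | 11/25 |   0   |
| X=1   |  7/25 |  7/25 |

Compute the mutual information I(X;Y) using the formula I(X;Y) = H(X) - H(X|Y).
0.2955 bits

I(X;Y) = H(X) - H(X|Y)

Marginal of X (row sums):
  P(X=0) = 11/25 + 0 = 11/25
  P(X=1) = 7/25 + 7/25 = 14/25
H(X) = -[(11/25)·log₂(11/25) + (14/25)·log₂(14/25)]
  = 0.52115 + 0.46844 = 0.9896 bits

Marginal of Y (column sums):
  P(Y=0) = 11/25 + 7/25 = 18/25
  P(Y=1) = 0 + 7/25 = 7/25
H(X|Y) = Σ_y P(y)·H(X|Y=y):
  Y=0: P(Y=0) = 18/25, P(X|Y=0) = (11/18, 7/18) → H(X|Y=0) = 0.96408
  Y=1: P(Y=1) = 7/25, P(X|Y=1) = (0, 1) → H(X|Y=1) = 0.00000
H(X|Y) = (18/25)·0.96408 + (7/25)·0.00000 = 0.6941 bits

I(X;Y) = H(X) - H(X|Y) = 0.9896 - 0.6941 = 0.2955 bits

Cross-check via I(X;Y) = H(X) + H(Y) - H(X,Y): computing H(Y) from the column sums and H(X,Y) from the 4 cells in the same way gives H(Y) = 0.8555 bits and H(X,Y) = 1.5496 bits, so
I(X;Y) = 0.9896 + 0.8555 - 1.5496 = 0.2955 bits ✓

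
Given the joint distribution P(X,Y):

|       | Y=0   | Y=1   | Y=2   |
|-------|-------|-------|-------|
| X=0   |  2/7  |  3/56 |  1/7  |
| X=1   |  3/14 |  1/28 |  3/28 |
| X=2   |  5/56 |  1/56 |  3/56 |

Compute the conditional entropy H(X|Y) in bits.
1.4609 bits

H(X|Y) = H(X,Y) - H(Y)

H(X,Y) = -Σ_{x,y} P(x,y) log₂ P(x,y). Per-cell terms -P(x,y)·log₂P(x,y):
  X=0: 0.51639, 0.22620, 0.40105
  X=1: 0.47623, 0.17169, 0.34526
  X=2: 0.31120, 0.10370, 0.22620
Sum of the 9 terms: H(X,Y) = 2.7779 bits

Marginal of Y (column sums):
  P(Y=0) = 2/7 + 3/14 + 5/56 = 33/56
  P(Y=1) = 3/56 + 1/28 + 1/56 = 3/28
  P(Y=2) = 1/7 + 3/28 + 3/56 = 17/56
H(Y) = -[(33/56)·log₂(33/56) + (3/28)·log₂(3/28) + (17/56)·log₂(17/56)]
  = 0.44960 + 0.34526 + 0.52211 = 1.3170 bits

H(X|Y) = H(X,Y) - H(Y) = 2.7779 - 1.3170 = 1.4609 bits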